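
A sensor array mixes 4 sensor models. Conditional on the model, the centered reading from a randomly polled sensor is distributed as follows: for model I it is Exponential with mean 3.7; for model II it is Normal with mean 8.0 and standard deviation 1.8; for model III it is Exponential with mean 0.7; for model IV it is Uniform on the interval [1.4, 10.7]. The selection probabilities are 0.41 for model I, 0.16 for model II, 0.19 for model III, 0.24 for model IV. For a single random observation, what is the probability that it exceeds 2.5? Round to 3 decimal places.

Conditional on each model, P(X > 2.5): I: 0.508813; II: 0.998877; III: 0.0281157; IV: 0.88172.
By total probability, P(X > 2.5) = 0.41·0.508813 + 0.16·0.998877 + 0.19·0.0281157 + 0.24·0.88172 = 0.585388.

0.585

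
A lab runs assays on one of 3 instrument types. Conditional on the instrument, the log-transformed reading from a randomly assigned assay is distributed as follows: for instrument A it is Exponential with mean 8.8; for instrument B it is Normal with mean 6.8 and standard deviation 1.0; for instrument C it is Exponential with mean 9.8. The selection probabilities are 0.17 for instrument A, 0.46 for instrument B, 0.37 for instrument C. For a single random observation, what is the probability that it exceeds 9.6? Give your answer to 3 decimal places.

Conditional on each instrument, P(X > 9.6): A: 0.335911; B: 0.00255513; C: 0.375464.
By total probability, P(X > 9.6) = 0.17·0.335911 + 0.46·0.00255513 + 0.37·0.375464 = 0.197202.

0.197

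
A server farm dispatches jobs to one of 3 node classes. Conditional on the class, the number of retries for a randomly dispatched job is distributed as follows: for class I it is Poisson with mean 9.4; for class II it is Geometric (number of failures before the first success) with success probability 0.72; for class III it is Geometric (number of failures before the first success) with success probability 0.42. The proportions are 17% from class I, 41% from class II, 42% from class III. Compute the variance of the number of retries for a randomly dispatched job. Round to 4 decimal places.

13.6209

Per component, I: μ=9.4, E[X²]=97.76; II: μ=0.388889, E[X²]=0.691358; III: μ=1.38095, E[X²]=5.19501.
E[X] = 0.17·9.4 + 0.41·0.388889 + 0.42·1.38095 = 2.33744.
E[X²] = 0.17·97.76 + 0.41·0.691358 + 0.42·5.19501 = 19.0846.
Var(X) = E[X²] − (E[X])² = 19.0846 − 5.46365 = 13.6209.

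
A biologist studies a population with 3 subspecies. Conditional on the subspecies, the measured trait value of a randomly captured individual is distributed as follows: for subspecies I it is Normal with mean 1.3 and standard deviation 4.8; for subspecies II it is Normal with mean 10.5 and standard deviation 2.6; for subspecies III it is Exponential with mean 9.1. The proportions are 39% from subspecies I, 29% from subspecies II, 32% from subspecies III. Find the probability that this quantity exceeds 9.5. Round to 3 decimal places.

0.318

Conditional on each subspecies, P(X > 9.5): I: 0.0437873; II: 0.649739; III: 0.352059.
By total probability, P(X > 9.5) = 0.39·0.0437873 + 0.29·0.649739 + 0.32·0.352059 = 0.31816.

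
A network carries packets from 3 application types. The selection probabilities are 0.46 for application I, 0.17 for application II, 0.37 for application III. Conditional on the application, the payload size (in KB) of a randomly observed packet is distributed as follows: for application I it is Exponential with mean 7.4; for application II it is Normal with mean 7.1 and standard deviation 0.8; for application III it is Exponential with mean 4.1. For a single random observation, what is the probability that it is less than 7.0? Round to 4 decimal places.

Conditional on each application, P(X < 7.0): I: 0.611688; II: 0.450262; III: 0.818648.
By total probability, P(X < 7.0) = 0.46·0.611688 + 0.17·0.450262 + 0.37·0.818648 = 0.660821.

0.6608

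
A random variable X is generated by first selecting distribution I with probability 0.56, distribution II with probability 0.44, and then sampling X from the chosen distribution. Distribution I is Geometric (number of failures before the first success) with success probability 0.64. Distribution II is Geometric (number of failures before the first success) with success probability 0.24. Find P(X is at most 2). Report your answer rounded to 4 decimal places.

0.7807

Conditional on each component, P(X ≤ 2): I: 0.953344; II: 0.561024.
By total probability, P(X ≤ 2) = 0.56·0.953344 + 0.44·0.561024 = 0.780723.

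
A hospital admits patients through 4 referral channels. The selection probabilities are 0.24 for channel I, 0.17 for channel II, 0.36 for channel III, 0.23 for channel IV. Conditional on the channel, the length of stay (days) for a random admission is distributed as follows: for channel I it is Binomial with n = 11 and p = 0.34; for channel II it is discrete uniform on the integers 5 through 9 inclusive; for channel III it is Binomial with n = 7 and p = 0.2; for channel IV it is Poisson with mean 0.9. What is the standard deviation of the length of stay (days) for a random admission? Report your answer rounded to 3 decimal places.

2.508

Per component, I: μ=3.74, E[X²]=16.456; II: μ=7, E[X²]=51; III: μ=1.4, E[X²]=3.08; IV: μ=0.9, E[X²]=1.71.
E[X] = 0.24·3.74 + 0.17·7 + 0.36·1.4 + 0.23·0.9 = 2.7986.
E[X²] = 0.24·16.456 + 0.17·51 + 0.36·3.08 + 0.23·1.71 = 14.1215.
Var(X) = E[X²] − (E[X])² = 14.1215 − 7.83216 = 6.28938.
SD(X) = √6.28938 = 2.50786.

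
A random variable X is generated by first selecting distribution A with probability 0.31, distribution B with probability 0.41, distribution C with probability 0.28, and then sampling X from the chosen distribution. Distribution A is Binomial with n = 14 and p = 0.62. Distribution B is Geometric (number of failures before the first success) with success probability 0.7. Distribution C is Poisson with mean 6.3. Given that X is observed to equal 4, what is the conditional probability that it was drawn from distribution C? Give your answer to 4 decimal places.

0.8664

Likelihoods P(X=4 | ·): A: 0.00928617; B: 0.00567; C: 0.12053.
Posterior ∝ prior × likelihood. Numerator for C: 0.28·0.12053 = 0.0337484.
Normalizing constant: 0.31·0.00928617 + 0.41·0.00567 + 0.28·0.12053 = 0.0389519.
P(C | observation) = 0.0337484 / 0.0389519 = 0.866414.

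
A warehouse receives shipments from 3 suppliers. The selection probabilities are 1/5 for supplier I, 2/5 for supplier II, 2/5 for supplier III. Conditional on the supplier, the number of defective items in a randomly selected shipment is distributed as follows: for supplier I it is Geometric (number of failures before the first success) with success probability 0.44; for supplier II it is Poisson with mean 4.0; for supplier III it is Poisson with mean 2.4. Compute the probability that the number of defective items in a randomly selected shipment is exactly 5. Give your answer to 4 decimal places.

Conditional on each supplier, P(X = 5): I: 0.0242322; II: 0.156293; III: 0.0601961.
By total probability, P(X = 5) = 0.2·0.0242322 + 0.4·0.156293 + 0.4·0.0601961 = 0.0914423.

0.0914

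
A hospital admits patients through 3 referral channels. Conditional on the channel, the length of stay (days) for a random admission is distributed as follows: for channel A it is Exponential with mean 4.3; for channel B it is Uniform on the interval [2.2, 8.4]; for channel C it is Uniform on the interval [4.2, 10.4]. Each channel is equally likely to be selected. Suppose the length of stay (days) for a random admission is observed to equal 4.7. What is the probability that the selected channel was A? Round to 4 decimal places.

0.1946

Likelihoods f(4.7 | ·): A: 0.0779539; B: 0.16129; C: 0.16129.
Posterior ∝ prior × likelihood. Numerator for A: 0.333333·0.0779539 = 0.0259846.
Normalizing constant: 0.333333·0.0779539 + 0.333333·0.16129 + 0.333333·0.16129 = 0.133511.
P(A | observation) = 0.0259846 / 0.133511 = 0.194625.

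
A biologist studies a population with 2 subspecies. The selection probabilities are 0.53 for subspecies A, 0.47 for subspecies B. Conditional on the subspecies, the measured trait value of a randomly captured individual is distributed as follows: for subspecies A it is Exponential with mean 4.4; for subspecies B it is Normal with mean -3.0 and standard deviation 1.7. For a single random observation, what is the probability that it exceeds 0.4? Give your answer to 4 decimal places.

Conditional on each subspecies, P(X > 0.4): A: 0.913101; B: 0.0227501.
By total probability, P(X > 0.4) = 0.53·0.913101 + 0.47·0.0227501 = 0.494636.

0.4946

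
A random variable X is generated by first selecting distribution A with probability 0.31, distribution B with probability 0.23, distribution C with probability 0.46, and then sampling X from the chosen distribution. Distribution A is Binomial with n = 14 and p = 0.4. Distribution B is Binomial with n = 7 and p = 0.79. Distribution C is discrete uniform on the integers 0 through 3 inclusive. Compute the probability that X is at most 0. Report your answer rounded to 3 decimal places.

0.115

Conditional on each component, P(X ≤ 0): A: 0.000783642; B: 1.80109e-05; C: 0.25.
By total probability, P(X ≤ 0) = 0.31·0.000783642 + 0.23·1.80109e-05 + 0.46·0.25 = 0.115247.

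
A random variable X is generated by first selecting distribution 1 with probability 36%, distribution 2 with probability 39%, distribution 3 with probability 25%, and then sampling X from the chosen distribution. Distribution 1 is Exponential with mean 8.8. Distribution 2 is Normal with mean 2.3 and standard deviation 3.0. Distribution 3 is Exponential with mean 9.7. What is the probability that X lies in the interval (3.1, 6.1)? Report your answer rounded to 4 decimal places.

0.2354

Conditional on each component, P(3.1 < X < 6.1): 1: 0.203106; 2: 0.292226; 3: 0.193252.
By total probability, P(3.1 < X < 6.1) = 0.36·0.203106 + 0.39·0.292226 + 0.25·0.193252 = 0.235399.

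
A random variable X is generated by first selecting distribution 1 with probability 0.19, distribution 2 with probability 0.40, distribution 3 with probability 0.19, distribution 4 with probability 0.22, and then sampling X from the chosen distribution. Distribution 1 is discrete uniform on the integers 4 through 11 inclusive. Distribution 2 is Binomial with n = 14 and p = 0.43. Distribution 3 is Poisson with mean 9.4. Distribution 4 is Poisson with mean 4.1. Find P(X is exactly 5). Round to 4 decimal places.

Conditional on each component, P(X = 5): 1: 0.125; 2: 0.18693; 3: 0.0505929; 4: 0.160004.
By total probability, P(X = 5) = 0.19·0.125 + 0.4·0.18693 + 0.19·0.0505929 + 0.22·0.160004 = 0.143336.

0.1433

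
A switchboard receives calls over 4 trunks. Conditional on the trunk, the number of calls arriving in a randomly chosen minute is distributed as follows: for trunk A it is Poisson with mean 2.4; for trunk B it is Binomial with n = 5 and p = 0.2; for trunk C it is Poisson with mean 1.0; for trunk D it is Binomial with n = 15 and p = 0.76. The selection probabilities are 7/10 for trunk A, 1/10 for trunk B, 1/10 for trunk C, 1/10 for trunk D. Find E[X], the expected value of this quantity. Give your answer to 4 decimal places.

Component means — A: 2.4; B: 1; C: 1; D: 11.4.
E[X] = 0.7·2.4 + 0.1·1 + 0.1·1 + 0.1·11.4 = 3.02.

3.0200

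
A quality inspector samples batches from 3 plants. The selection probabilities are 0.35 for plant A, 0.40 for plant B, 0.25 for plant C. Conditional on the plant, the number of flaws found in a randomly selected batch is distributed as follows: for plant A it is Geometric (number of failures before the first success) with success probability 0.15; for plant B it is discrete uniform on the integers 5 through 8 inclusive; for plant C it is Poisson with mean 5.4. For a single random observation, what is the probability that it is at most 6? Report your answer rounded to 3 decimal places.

Conditional on each plant, P(X ≤ 6): A: 0.679423; B: 0.5; C: 0.701671.
By total probability, P(X ≤ 6) = 0.35·0.679423 + 0.4·0.5 + 0.25·0.701671 = 0.613216.

0.613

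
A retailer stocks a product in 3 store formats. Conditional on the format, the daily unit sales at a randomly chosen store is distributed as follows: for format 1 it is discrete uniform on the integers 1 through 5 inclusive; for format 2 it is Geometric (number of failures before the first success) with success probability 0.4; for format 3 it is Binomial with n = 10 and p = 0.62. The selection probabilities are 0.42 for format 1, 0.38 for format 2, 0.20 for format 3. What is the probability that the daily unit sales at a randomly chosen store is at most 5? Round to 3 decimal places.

Conditional on each format, P(X ≤ 5): 1: 1; 2: 0.953344; 3: 0.317687.
By total probability, P(X ≤ 5) = 0.42·1 + 0.38·0.953344 + 0.2·0.317687 = 0.845808.

0.846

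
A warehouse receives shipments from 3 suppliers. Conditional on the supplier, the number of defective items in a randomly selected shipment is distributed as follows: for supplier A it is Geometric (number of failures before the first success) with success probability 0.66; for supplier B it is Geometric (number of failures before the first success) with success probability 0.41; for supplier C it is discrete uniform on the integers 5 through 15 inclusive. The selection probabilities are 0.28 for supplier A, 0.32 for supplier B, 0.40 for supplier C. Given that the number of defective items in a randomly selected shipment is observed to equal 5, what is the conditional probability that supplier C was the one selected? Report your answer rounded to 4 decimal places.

Likelihoods P(X=5 | ·): A: 0.00299874; B: 0.0293119; C: 0.0909091.
Posterior ∝ prior × likelihood. Numerator for C: 0.4·0.0909091 = 0.0363636.
Normalizing constant: 0.28·0.00299874 + 0.32·0.0293119 + 0.4·0.0909091 = 0.0465831.
P(C | observation) = 0.0363636 / 0.0465831 = 0.780619.

0.7806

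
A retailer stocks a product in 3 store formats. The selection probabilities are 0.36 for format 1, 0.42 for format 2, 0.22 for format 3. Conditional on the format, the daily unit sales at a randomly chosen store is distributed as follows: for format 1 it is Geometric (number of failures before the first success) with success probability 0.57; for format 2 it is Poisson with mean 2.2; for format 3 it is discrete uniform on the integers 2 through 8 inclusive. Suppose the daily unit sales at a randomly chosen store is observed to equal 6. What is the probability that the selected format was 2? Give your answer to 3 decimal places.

Likelihoods P(X=6 | ·): 1: 0.00360318; 2: 0.0174484; 3: 0.142857.
Posterior ∝ prior × likelihood. Numerator for 2: 0.42·0.0174484 = 0.00732833.
Normalizing constant: 0.36·0.00360318 + 0.42·0.0174484 + 0.22·0.142857 = 0.040054.
P(2 | observation) = 0.00732833 / 0.040054 = 0.182961.

0.183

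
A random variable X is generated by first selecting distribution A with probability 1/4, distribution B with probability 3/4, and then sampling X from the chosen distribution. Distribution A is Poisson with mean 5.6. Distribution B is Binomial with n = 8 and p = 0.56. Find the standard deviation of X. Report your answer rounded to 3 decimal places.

1.765

Per component, A: μ=5.6, E[X²]=36.96; B: μ=4.48, E[X²]=22.0416.
E[X] = 0.25·5.6 + 0.75·4.48 = 4.76.
E[X²] = 0.25·36.96 + 0.75·22.0416 = 25.7712.
Var(X) = E[X²] − (E[X])² = 25.7712 − 22.6576 = 3.1136.
SD(X) = √3.1136 = 1.76454.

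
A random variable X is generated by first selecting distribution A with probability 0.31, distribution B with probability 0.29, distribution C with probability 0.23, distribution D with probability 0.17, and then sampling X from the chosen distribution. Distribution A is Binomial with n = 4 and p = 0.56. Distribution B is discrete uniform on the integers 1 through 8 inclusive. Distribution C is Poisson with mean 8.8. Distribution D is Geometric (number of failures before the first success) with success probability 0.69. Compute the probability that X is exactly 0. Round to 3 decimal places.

0.129

Conditional on each component, P(X = 0): A: 0.037481; B: 0; C: 0.000150733; D: 0.69.
By total probability, P(X = 0) = 0.31·0.037481 + 0.29·0 + 0.23·0.000150733 + 0.17·0.69 = 0.128954.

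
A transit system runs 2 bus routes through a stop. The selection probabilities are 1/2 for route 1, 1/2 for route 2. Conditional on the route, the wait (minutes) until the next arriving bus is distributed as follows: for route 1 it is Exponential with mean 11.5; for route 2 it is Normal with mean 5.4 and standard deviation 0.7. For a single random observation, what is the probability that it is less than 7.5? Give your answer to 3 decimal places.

Conditional on each route, P(X < 7.5): 1: 0.479088; 2: 0.99865.
By total probability, P(X < 7.5) = 0.5·0.479088 + 0.5·0.99865 = 0.738869.

0.739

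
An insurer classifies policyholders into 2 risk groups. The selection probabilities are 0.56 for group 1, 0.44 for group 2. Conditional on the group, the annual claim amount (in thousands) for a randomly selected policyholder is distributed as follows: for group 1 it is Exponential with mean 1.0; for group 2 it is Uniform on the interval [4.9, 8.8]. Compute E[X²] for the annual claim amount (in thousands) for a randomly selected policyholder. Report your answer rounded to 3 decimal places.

22.324

For each component E[X²] = Var + (mean)², giving 1: 2; 2: 48.19.
Overall E[X²] = 0.56·2 + 0.44·48.19 = 22.3236.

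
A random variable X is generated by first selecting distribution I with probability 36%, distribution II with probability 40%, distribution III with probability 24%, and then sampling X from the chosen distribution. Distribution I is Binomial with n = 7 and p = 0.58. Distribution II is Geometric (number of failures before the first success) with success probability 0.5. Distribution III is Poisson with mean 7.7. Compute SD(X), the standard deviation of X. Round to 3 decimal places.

3.172

Per component, I: μ=4.06, E[X²]=18.1888; II: μ=1, E[X²]=3; III: μ=7.7, E[X²]=66.99.
E[X] = 0.36·4.06 + 0.4·1 + 0.24·7.7 = 3.7096.
E[X²] = 0.36·18.1888 + 0.4·3 + 0.24·66.99 = 23.8256.
Var(X) = E[X²] − (E[X])² = 23.8256 − 13.7611 = 10.0644.
SD(X) = √10.0644 = 3.17245.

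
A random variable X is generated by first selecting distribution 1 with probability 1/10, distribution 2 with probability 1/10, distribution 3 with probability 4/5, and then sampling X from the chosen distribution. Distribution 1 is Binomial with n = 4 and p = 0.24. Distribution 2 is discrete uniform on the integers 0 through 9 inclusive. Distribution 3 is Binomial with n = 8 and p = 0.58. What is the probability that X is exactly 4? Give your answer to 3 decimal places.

0.208

Conditional on each component, P(X = 4): 1: 0.00331776; 2: 0.1; 3: 0.246494.
By total probability, P(X = 4) = 0.1·0.00331776 + 0.1·0.1 + 0.8·0.246494 = 0.207527.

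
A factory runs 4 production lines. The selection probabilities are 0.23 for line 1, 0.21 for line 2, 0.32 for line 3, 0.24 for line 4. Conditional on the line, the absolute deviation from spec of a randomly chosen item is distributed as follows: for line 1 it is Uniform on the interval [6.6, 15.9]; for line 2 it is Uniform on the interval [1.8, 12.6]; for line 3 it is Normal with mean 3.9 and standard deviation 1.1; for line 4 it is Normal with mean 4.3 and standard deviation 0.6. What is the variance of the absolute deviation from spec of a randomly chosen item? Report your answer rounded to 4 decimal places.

Per component, 1: μ=11.25, E[X²]=133.77; 2: μ=7.2, E[X²]=61.56; 3: μ=3.9, E[X²]=16.42; 4: μ=4.3, E[X²]=18.85.
E[X] = 0.23·11.25 + 0.21·7.2 + 0.32·3.9 + 0.24·4.3 = 6.3795.
E[X²] = 0.23·133.77 + 0.21·61.56 + 0.32·16.42 + 0.24·18.85 = 53.4731.
Var(X) = E[X²] − (E[X])² = 53.4731 − 40.698 = 12.7751.

12.7751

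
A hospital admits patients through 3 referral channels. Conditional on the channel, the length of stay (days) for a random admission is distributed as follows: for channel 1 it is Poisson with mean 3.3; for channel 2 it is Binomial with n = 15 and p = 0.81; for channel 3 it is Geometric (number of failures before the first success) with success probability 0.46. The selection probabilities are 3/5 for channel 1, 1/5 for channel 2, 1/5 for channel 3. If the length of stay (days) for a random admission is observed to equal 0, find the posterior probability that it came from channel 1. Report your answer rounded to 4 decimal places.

0.1939

Likelihoods P(X=0 | ·): 1: 0.0368832; 2: 1.51811e-11; 3: 0.46.
Posterior ∝ prior × likelihood. Numerator for 1: 0.6·0.0368832 = 0.0221299.
Normalizing constant: 0.6·0.0368832 + 0.2·1.51811e-11 + 0.2·0.46 = 0.11413.
P(1 | observation) = 0.0221299 / 0.11413 = 0.193901.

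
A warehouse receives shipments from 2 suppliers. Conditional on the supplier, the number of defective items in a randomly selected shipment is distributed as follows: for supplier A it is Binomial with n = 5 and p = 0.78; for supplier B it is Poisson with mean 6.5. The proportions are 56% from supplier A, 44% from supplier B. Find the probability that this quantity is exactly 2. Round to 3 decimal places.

Conditional on each supplier, P(X = 2): A: 0.0647824; B: 0.0317602.
By total probability, P(X = 2) = 0.56·0.0647824 + 0.44·0.0317602 = 0.0502526.

0.050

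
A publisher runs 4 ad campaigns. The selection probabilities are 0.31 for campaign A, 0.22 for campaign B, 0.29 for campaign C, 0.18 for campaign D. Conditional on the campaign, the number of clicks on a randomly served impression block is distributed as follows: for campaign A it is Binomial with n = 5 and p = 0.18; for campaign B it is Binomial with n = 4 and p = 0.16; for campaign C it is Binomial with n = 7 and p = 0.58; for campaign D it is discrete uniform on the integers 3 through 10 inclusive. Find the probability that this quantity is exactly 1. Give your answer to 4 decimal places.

0.2161

Conditional on each campaign, P(X = 1): A: 0.40691; B: 0.379331; C: 0.0222855; D: 0.
By total probability, P(X = 1) = 0.31·0.40691 + 0.22·0.379331 + 0.29·0.0222855 + 0.18·0 = 0.216057.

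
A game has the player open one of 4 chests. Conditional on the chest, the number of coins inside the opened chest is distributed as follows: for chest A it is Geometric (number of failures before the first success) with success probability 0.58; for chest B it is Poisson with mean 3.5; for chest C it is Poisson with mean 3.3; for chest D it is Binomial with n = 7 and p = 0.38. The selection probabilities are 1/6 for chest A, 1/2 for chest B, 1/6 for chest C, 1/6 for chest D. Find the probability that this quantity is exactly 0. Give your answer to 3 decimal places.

Conditional on each chest, P(X = 0): A: 0.58; B: 0.0301974; C: 0.0368832; D: 0.0352161.
By total probability, P(X = 0) = 0.166667·0.58 + 0.5·0.0301974 + 0.166667·0.0368832 + 0.166667·0.0352161 = 0.123782.

0.124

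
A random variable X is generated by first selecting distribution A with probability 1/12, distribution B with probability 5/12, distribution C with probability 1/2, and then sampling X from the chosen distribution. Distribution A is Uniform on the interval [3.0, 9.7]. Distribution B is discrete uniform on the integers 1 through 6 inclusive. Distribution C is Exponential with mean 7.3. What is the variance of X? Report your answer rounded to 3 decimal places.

31.500

Per component, A: μ=6.35, E[X²]=44.0633; B: μ=3.5, E[X²]=15.1667; C: μ=7.3, E[X²]=106.58.
E[X] = 0.0833333·6.35 + 0.416667·3.5 + 0.5·7.3 = 5.6375.
E[X²] = 0.0833333·44.0633 + 0.416667·15.1667 + 0.5·106.58 = 63.2814.
Var(X) = E[X²] − (E[X])² = 63.2814 − 31.7814 = 31.5.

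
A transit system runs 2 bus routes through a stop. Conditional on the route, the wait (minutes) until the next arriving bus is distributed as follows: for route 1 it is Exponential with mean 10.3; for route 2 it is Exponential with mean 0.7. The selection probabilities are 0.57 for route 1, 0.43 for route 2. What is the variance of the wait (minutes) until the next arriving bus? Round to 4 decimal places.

Per component, 1: μ=10.3, E[X²]=212.18; 2: μ=0.7, E[X²]=0.98.
E[X] = 0.57·10.3 + 0.43·0.7 = 6.172.
E[X²] = 0.57·212.18 + 0.43·0.98 = 121.364.
Var(X) = E[X²] − (E[X])² = 121.364 − 38.0936 = 83.2704.

83.2704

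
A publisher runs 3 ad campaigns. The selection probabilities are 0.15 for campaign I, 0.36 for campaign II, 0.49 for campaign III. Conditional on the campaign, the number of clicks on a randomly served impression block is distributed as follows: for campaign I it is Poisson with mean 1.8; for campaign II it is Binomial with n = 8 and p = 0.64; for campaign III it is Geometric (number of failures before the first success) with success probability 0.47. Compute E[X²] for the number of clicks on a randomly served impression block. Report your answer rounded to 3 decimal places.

For each component E[X²] = Var + (mean)², giving I: 5.04; II: 28.0576; III: 3.67089.
Overall E[X²] = 0.15·5.04 + 0.36·28.0576 + 0.49·3.67089 = 12.6555.

12.655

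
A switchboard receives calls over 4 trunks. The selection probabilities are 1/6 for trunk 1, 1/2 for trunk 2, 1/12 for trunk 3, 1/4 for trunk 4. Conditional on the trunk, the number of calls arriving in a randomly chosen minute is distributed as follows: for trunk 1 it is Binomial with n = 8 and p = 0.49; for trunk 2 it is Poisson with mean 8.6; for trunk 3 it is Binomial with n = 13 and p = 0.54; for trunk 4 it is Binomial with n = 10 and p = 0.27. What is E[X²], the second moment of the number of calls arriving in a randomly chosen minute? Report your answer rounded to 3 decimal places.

For each component E[X²] = Var + (mean)², giving 1: 17.3656; 2: 82.56; 3: 52.5096; 4: 9.261.
Overall E[X²] = 0.166667·17.3656 + 0.5·82.56 + 0.0833333·52.5096 + 0.25·9.261 = 50.8653.

50.865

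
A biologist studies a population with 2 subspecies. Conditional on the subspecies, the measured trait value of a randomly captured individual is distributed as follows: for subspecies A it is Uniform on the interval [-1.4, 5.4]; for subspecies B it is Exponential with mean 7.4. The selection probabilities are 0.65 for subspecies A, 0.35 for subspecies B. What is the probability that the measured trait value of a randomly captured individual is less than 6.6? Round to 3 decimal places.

Conditional on each subspecies, P(X < 6.6): A: 1; B: 0.59012.
By total probability, P(X < 6.6) = 0.65·1 + 0.35·0.59012 = 0.856542.

0.857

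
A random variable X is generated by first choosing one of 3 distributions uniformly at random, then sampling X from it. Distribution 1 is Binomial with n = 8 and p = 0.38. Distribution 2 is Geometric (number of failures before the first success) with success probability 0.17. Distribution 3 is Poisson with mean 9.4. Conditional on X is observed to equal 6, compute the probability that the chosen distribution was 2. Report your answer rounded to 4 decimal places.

Likelihoods P(X=6 | ·): 1: 0.0324073; 2: 0.0555799; 3: 0.0792623.
Posterior ∝ prior × likelihood. Numerator for 2: 0.333333·0.0555799 = 0.0185266.
Normalizing constant: 0.333333·0.0324073 + 0.333333·0.0555799 + 0.333333·0.0792623 = 0.0557498.
P(2 | observation) = 0.0185266 / 0.0557498 = 0.332317.

0.3323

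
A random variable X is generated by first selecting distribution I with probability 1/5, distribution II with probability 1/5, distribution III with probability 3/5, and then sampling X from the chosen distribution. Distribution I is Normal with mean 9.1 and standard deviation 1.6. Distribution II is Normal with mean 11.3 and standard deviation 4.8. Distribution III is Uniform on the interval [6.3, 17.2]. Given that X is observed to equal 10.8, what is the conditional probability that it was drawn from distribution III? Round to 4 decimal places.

0.5508

Likelihoods f(10.8 | ·): I: 0.141792; II: 0.0826633; III: 0.0917431.
Posterior ∝ prior × likelihood. Numerator for III: 0.6·0.0917431 = 0.0550459.
Normalizing constant: 0.2·0.141792 + 0.2·0.0826633 + 0.6·0.0917431 = 0.0999369.
P(III | observation) = 0.0550459 / 0.0999369 = 0.550806.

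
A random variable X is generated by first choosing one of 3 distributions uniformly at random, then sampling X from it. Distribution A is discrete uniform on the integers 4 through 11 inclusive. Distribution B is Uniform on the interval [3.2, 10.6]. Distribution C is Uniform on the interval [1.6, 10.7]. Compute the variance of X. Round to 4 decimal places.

Per component, A: μ=7.5, E[X²]=61.5; B: μ=6.9, E[X²]=52.1733; C: μ=6.15, E[X²]=44.7233.
E[X] = 0.333333·7.5 + 0.333333·6.9 + 0.333333·6.15 = 6.85.
E[X²] = 0.333333·61.5 + 0.333333·52.1733 + 0.333333·44.7233 = 52.7989.
Var(X) = E[X²] − (E[X])² = 52.7989 − 46.9225 = 5.87639.

5.8764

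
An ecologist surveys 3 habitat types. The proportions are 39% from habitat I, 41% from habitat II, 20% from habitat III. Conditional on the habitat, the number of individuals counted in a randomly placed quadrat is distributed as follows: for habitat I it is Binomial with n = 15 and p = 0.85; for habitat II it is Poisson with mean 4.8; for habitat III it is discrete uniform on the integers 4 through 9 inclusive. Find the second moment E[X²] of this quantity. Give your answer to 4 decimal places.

84.5930

For each component E[X²] = Var + (mean)², giving I: 164.475; II: 27.84; III: 45.1667.
Overall E[X²] = 0.39·164.475 + 0.41·27.84 + 0.2·45.1667 = 84.593.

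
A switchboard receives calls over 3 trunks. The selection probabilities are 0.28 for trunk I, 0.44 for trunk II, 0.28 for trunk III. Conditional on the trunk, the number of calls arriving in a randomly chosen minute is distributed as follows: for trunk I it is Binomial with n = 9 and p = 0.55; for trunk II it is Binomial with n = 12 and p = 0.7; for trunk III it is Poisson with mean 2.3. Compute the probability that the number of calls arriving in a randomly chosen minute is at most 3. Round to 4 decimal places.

Conditional on each trunk, P(X ≤ 3): I: 0.165822; II: 0.00169166; III: 0.799347.
By total probability, P(X ≤ 3) = 0.28·0.165822 + 0.44·0.00169166 + 0.28·0.799347 = 0.270992.

0.2710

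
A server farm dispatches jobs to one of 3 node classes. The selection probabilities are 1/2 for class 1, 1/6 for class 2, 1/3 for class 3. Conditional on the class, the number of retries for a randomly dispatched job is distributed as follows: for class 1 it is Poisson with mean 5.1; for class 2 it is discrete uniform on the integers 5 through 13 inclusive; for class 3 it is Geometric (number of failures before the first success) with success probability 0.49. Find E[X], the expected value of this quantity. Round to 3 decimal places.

Component means — 1: 5.1; 2: 9; 3: 1.04082.
E[X] = 0.5·5.1 + 0.166667·9 + 0.333333·1.04082 = 4.39694.

4.397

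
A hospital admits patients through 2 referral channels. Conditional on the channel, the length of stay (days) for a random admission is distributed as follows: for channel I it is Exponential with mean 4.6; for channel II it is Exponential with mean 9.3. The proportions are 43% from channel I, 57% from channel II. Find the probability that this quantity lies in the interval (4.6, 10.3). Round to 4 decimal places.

Conditional on each channel, P(4.6 < X < 10.3): I: 0.261328; II: 0.279425.
By total probability, P(4.6 < X < 10.3) = 0.43·0.261328 + 0.57·0.279425 = 0.271644.

0.2716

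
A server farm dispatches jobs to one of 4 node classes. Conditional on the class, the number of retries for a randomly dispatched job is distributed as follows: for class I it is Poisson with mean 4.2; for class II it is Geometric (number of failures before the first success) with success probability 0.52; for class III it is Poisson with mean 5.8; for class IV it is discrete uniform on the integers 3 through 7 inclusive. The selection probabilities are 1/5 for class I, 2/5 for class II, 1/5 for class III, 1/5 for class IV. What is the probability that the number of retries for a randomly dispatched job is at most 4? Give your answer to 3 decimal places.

Conditional on each class, P(X ≤ 4): I: 0.589827; II: 0.97452; III: 0.312718; IV: 0.4.
By total probability, P(X ≤ 4) = 0.2·0.589827 + 0.4·0.97452 + 0.2·0.312718 + 0.2·0.4 = 0.650317.

0.650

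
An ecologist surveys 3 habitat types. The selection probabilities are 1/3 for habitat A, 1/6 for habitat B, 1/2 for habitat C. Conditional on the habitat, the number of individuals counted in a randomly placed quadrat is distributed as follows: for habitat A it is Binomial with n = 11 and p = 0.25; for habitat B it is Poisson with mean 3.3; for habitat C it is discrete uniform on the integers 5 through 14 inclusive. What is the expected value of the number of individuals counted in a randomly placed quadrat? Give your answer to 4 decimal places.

Component means — A: 2.75; B: 3.3; C: 9.5.
E[X] = 0.333333·2.75 + 0.166667·3.3 + 0.5·9.5 = 6.21667.

6.2167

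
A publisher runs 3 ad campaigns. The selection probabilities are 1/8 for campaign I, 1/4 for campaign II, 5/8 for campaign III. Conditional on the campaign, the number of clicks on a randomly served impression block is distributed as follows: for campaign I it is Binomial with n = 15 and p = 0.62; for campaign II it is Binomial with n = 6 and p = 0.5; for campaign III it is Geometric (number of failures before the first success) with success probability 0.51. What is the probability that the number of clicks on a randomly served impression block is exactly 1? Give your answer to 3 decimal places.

Conditional on each campaign, P(X = 1): I: 1.21746e-05; II: 0.09375; III: 0.2499.
By total probability, P(X = 1) = 0.125·1.21746e-05 + 0.25·0.09375 + 0.625·0.2499 = 0.179627.

0.180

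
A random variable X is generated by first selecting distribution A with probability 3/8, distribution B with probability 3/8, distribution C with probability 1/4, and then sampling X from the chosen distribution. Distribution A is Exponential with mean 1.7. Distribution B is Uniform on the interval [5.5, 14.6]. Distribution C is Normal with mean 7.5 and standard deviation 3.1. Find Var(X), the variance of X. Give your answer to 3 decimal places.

Per component, A: μ=1.7, E[X²]=5.78; B: μ=10.05, E[X²]=107.903; C: μ=7.5, E[X²]=65.86.
E[X] = 0.375·1.7 + 0.375·10.05 + 0.25·7.5 = 6.28125.
E[X²] = 0.375·5.78 + 0.375·107.903 + 0.25·65.86 = 59.0963.
Var(X) = E[X²] − (E[X])² = 59.0963 − 39.4541 = 19.6421.

19.642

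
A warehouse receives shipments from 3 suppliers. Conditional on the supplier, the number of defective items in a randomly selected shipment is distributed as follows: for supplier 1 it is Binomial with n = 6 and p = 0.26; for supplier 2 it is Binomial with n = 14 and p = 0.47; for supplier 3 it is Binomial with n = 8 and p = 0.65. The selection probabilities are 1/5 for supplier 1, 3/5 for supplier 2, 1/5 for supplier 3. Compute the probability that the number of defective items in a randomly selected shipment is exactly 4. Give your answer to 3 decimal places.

Conditional on each supplier, P(X = 4): 1: 0.037536; 2: 0.0854248; 3: 0.18751.
By total probability, P(X = 4) = 0.2·0.037536 + 0.6·0.0854248 + 0.2·0.18751 = 0.096264.

0.096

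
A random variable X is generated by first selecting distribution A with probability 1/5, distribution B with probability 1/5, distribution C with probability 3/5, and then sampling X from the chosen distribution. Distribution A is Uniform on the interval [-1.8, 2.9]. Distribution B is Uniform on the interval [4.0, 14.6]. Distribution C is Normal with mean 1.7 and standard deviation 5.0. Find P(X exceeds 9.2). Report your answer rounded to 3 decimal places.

Conditional on each component, P(X > 9.2): A: 0; B: 0.509434; C: 0.0668072.
By total probability, P(X > 9.2) = 0.2·0 + 0.2·0.509434 + 0.6·0.0668072 = 0.141971.

0.142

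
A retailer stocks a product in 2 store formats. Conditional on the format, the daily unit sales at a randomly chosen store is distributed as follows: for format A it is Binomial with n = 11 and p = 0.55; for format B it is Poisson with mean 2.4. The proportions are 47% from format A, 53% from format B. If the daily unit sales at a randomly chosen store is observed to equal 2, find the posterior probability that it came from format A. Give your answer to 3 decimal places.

Likelihoods P(X=2 | ·): A: 0.0125893; B: 0.261268.
Posterior ∝ prior × likelihood. Numerator for A: 0.47·0.0125893 = 0.00591696.
Normalizing constant: 0.47·0.0125893 + 0.53·0.261268 = 0.144389.
P(A | observation) = 0.00591696 / 0.144389 = 0.0409793.

0.041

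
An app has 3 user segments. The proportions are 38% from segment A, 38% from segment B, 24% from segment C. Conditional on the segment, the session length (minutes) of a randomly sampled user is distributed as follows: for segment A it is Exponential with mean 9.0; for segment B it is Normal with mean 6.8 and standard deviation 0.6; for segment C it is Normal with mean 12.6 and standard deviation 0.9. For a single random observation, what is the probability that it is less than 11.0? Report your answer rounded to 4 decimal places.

Conditional on each segment, P(X < 11.0): A: 0.705425; B: 1; C: 0.0377202.
By total probability, P(X < 11.0) = 0.38·0.705425 + 0.38·1 + 0.24·0.0377202 = 0.657114.

0.6571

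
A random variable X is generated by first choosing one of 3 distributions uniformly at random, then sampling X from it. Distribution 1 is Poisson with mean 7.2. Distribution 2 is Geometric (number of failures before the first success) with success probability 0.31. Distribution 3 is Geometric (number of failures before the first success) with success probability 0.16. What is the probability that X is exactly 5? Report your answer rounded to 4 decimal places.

0.0786

Conditional on each component, P(X = 5): 1: 0.120382; 2: 0.048485; 3: 0.0669139.
By total probability, P(X = 5) = 0.333333·0.120382 + 0.333333·0.048485 + 0.333333·0.0669139 = 0.0785936.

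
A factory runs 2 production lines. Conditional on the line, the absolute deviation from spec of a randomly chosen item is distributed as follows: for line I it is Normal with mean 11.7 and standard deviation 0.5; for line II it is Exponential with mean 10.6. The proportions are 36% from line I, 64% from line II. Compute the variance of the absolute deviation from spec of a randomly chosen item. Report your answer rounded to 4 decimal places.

72.2792

Per component, I: μ=11.7, E[X²]=137.14; II: μ=10.6, E[X²]=224.72.
E[X] = 0.36·11.7 + 0.64·10.6 = 10.996.
E[X²] = 0.36·137.14 + 0.64·224.72 = 193.191.
Var(X) = E[X²] − (E[X])² = 193.191 − 120.912 = 72.2792.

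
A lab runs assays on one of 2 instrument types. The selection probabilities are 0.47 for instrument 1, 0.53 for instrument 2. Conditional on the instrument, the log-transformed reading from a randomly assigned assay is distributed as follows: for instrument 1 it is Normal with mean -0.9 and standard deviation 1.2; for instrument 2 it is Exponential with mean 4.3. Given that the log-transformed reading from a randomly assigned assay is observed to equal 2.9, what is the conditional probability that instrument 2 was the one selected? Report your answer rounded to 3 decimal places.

Likelihoods f(2.9 | ·): 1: 0.00220915; 2: 0.118477.
Posterior ∝ prior × likelihood. Numerator for 2: 0.53·0.118477 = 0.062793.
Normalizing constant: 0.47·0.00220915 + 0.53·0.118477 = 0.0638313.
P(2 | observation) = 0.062793 / 0.0638313 = 0.983734.

0.984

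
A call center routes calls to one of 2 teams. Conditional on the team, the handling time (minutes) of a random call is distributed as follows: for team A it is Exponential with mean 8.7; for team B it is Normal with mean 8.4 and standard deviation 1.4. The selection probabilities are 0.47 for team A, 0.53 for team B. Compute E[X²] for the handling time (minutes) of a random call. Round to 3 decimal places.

109.584

For each component E[X²] = Var + (mean)², giving A: 151.38; B: 72.52.
Overall E[X²] = 0.47·151.38 + 0.53·72.52 = 109.584.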